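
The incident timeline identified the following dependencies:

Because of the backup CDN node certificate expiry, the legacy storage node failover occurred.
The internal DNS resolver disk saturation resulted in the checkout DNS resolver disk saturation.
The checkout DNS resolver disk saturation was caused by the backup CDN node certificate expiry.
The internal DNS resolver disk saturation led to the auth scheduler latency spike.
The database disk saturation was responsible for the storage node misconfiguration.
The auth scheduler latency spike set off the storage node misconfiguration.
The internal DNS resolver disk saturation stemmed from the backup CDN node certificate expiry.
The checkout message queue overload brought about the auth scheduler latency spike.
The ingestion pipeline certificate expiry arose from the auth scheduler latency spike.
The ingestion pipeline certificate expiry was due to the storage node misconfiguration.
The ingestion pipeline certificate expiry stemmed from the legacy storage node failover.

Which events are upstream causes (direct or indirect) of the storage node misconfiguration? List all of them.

Immediate causes of the storage node misconfiguration: the database disk saturation, the auth scheduler latency spike.
Further upstream: the backup CDN node certificate expiry, the checkout message queue overload, the internal DNS resolver disk saturation.

the auth scheduler latency spike, the backup CDN node certificate expiry, the checkout message queue overload, the database disk saturation, the internal DNS resolver disk saturation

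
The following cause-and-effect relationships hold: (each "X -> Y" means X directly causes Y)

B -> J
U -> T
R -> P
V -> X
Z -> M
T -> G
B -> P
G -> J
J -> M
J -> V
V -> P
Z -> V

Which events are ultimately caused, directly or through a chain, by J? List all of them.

M, P, V, X

Direct effects: V, M.
2 steps out: X, P.
Not reachable from it: Z, U, R, T, G, B.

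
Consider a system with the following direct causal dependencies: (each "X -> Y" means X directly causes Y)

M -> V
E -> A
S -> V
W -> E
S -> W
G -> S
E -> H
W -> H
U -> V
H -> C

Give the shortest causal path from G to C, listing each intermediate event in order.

G → S
S → W
W → H
H → C
Length: 4 steps.

G → S → W → H → C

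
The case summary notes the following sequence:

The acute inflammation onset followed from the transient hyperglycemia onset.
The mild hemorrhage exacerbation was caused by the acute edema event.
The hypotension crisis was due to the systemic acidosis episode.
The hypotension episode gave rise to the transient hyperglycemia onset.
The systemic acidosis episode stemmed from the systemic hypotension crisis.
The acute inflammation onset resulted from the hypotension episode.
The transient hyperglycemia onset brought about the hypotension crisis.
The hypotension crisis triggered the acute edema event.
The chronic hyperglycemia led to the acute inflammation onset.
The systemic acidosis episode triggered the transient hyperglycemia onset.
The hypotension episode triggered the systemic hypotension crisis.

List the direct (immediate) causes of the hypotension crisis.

Upstream contributors include the hypotension episode, the systemic hypotension crisis, but only the systemic acidosis episode, the transient hyperglycemia onset feed directly into the hypotension crisis.

the systemic acidosis episode, the transient hyperglycemia onset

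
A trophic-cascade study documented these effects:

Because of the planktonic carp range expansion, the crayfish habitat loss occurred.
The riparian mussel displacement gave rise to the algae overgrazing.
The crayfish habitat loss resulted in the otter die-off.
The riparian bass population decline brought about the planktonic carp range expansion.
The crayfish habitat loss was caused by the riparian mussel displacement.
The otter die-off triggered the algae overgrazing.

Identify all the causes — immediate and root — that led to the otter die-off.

the crayfish habitat loss, the planktonic carp range expansion, the riparian bass population decline, the riparian mussel displacement

Immediate cause of the otter die-off: the crayfish habitat loss.
Further upstream: the riparian bass population decline, the planktonic carp range expansion, the riparian mussel displacement.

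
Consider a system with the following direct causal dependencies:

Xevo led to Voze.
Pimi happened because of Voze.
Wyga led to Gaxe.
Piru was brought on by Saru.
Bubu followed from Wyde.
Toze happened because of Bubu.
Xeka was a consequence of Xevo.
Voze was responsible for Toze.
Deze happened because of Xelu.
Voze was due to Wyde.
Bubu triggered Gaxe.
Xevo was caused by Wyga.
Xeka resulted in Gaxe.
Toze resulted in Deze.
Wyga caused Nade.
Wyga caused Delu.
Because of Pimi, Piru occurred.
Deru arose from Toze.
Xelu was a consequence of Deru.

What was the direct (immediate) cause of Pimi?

Upstream contributors include Wyga, Wyde, Xevo, but only Voze feeds directly into Pimi.

Voze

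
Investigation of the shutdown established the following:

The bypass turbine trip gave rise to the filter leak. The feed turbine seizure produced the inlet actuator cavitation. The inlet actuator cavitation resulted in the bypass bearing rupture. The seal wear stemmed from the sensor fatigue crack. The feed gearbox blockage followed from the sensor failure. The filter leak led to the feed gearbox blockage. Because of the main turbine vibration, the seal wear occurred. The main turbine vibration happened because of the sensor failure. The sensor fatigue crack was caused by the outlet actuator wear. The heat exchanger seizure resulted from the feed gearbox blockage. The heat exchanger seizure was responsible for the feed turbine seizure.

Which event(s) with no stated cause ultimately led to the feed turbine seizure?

the bypass turbine trip, the sensor failure

Tracing upstream from the feed turbine seizure: the feed turbine seizure ← the heat exchanger seizure ← the feed gearbox blockage ← the sensor failure.
A separate upstream branch: the feed turbine seizure ← the heat exchanger seizure ← the feed gearbox blockage ← the filter leak ← the bypass turbine trip.
Each of those chain origins has no stated cause.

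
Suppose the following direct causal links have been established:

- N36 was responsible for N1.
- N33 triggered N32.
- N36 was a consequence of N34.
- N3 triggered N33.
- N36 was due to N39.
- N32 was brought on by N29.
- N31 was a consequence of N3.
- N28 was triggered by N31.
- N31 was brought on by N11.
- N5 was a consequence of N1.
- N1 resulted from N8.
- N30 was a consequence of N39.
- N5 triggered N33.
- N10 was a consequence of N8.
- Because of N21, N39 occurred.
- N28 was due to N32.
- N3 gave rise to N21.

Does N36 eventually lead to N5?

There is a causal chain: N36 → N1 → N5.

Yes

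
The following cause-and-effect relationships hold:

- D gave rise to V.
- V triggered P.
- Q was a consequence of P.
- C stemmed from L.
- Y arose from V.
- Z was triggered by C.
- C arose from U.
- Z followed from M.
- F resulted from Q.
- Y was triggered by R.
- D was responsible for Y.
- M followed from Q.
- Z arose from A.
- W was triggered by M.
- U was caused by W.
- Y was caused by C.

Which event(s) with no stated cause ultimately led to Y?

Tracing upstream from Y: Y ← D.
A separate upstream branch: Y ← C ← L.
A separate upstream branch: Y ← R.
Each of those chain origins has no stated cause.

D, L, R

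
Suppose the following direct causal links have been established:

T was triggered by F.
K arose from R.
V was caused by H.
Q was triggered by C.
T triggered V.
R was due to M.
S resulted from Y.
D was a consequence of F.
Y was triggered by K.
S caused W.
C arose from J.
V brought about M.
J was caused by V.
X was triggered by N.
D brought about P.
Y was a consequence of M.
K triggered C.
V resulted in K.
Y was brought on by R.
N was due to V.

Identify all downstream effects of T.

Direct effects: V.
2 steps out: M, J, N, K.
3 steps out: R, Y, C, X.
4 steps out: S, Q.
5 steps out: W.
Not reachable from it: F, D, P, H.

C, J, K, M, N, Q, R, S, V, W, X, Y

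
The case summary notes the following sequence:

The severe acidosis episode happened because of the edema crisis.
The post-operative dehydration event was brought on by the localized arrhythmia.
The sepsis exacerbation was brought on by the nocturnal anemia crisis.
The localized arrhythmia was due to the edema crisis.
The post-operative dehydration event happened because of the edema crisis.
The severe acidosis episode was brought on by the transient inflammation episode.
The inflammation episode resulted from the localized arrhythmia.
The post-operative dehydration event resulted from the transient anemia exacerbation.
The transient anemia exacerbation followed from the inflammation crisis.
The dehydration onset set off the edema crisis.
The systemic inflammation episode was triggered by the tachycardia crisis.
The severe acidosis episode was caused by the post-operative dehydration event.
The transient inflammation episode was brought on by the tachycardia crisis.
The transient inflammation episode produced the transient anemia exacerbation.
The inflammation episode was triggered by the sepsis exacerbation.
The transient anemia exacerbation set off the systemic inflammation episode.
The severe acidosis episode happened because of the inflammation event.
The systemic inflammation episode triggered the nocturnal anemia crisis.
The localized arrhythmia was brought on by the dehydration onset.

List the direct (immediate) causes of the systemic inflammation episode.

Upstream contributors include the inflammation crisis, the transient inflammation episode, but only the tachycardia crisis, the transient anemia exacerbation feed directly into the systemic inflammation episode.

the tachycardia crisis, the transient anemia exacerbation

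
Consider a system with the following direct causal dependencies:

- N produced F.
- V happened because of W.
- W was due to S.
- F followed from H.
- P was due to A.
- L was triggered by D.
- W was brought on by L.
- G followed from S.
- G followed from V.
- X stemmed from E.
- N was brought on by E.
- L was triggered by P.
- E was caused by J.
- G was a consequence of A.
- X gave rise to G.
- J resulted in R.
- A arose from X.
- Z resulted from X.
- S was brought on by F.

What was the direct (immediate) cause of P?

A

Upstream contributors include J, E, X, but only A feeds directly into P.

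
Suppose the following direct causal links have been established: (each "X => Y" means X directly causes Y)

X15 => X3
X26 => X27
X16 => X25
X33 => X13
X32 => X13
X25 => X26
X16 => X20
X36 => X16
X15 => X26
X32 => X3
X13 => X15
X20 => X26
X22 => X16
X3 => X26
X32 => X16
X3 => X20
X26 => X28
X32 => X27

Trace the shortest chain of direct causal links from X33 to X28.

X33 → X13
X13 → X15
X15 → X26
X26 → X28
Length: 4 steps.

X33 → X13 → X15 → X26 → X28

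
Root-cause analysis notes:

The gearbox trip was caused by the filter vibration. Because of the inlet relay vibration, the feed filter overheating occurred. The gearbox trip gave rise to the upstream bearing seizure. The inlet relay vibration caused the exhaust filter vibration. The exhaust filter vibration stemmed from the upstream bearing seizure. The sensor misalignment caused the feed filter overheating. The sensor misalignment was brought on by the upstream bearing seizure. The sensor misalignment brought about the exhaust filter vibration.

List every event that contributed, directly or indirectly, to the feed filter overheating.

the filter vibration, the gearbox trip, the inlet relay vibration, the sensor misalignment, the upstream bearing seizure

Immediate causes of the feed filter overheating: the inlet relay vibration, the sensor misalignment.
Further upstream: the filter vibration, the gearbox trip, the upstream bearing seizure.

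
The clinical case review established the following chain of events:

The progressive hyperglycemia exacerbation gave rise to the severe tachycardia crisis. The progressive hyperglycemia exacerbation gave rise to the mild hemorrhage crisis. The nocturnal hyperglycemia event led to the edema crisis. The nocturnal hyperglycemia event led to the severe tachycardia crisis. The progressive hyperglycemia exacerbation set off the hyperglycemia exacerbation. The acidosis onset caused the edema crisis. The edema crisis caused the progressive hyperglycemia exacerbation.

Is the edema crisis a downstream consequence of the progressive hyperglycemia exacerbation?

The progressive hyperglycemia exacerbation leads to the hyperglycemia exacerbation, the mild hemorrhage crisis, the severe tachycardia crisis; the edema crisis is not among them.

No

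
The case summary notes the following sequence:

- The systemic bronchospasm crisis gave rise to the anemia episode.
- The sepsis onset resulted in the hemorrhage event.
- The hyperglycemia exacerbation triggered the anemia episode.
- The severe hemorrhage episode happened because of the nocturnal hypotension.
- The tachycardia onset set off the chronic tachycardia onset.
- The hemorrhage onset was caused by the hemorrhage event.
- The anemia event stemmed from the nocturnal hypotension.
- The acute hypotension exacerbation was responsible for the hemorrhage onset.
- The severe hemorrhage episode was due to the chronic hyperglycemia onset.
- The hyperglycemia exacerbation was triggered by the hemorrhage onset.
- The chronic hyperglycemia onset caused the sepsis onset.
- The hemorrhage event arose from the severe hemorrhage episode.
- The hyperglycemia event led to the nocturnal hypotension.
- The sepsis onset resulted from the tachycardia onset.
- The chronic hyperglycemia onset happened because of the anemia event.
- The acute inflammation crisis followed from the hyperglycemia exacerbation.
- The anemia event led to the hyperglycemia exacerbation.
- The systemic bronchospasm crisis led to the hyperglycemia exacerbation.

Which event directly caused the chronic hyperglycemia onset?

Upstream contributors include the hyperglycemia event, the nocturnal hypotension, but only the anemia event feeds directly into the chronic hyperglycemia onset.

the anemia event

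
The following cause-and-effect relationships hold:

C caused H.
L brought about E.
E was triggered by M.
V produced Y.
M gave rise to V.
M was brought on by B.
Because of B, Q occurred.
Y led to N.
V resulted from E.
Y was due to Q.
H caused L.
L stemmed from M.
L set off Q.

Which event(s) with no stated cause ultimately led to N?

Tracing upstream from N: N ← Y ← Q ← B.
A separate upstream branch: N ← Y ← Q ← L ← H ← C.
Each of those chain origins has no stated cause.

B, C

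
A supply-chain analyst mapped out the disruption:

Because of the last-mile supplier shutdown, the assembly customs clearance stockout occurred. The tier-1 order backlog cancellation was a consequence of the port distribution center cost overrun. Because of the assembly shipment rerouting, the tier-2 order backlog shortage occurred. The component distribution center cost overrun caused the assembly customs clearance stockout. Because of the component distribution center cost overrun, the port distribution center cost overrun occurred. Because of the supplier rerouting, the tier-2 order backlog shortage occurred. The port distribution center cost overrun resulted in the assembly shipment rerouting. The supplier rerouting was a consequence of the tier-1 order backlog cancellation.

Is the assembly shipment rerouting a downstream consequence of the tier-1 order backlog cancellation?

The tier-1 order backlog cancellation leads to the supplier rerouting, the tier-2 order backlog shortage; the assembly shipment rerouting is not among them.

No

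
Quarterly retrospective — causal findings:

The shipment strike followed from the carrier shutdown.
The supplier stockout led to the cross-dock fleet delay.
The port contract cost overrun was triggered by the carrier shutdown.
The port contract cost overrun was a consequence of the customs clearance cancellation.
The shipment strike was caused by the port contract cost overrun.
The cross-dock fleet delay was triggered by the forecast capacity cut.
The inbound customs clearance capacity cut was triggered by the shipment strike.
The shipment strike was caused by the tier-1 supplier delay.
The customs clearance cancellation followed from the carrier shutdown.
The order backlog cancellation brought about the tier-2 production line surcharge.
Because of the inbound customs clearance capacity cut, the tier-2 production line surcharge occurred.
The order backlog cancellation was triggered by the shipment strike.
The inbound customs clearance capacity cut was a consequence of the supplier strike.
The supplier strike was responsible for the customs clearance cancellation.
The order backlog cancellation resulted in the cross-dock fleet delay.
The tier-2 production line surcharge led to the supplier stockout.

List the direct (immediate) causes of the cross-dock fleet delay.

the forecast capacity cut, the order backlog cancellation, the supplier stockout

Upstream contributors include the carrier shutdown, the supplier strike, the tier-1 supplier delay, the customs clearance cancellation, the port contract cost overrun, the shipment strike, the inbound customs clearance capacity cut, the tier-2 production line surcharge, but only the forecast capacity cut, the order backlog cancellation, the supplier stockout feed directly into the cross-dock fleet delay.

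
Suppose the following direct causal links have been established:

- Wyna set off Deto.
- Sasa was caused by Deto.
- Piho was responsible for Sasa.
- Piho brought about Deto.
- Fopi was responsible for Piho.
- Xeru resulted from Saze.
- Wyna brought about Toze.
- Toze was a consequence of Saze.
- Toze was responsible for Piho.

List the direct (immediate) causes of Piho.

Fopi, Toze

Upstream contributors include Saze, Wyna, but only Fopi, Toze feed directly into Piho.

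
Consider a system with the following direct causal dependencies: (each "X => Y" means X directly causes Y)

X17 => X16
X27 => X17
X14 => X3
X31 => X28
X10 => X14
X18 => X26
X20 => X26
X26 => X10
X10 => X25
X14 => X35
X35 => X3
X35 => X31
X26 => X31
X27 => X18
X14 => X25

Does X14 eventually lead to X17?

No

X14 leads to X35, X31, X3, X25, X28; X17 is not among them.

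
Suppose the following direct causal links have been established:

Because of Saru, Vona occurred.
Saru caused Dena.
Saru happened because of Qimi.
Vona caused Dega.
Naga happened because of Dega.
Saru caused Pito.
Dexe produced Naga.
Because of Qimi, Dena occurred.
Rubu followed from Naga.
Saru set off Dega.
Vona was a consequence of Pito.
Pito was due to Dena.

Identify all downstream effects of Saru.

Direct effects: Dena, Pito, Vona, Dega.
2 steps out: Naga.
3 steps out: Rubu.
Not reachable from it: Qimi, Dexe.

Dega, Dena, Naga, Pito, Rubu, Vona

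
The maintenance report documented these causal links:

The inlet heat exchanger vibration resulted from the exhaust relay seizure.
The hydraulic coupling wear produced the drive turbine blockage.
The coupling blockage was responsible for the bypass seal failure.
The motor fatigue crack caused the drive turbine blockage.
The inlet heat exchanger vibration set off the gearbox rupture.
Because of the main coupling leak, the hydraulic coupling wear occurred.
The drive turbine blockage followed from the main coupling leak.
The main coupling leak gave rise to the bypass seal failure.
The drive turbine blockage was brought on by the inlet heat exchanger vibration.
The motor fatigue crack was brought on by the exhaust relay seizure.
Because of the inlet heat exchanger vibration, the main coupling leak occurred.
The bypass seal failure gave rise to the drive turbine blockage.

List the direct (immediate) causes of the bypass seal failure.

Upstream contributors include the exhaust relay seizure, the inlet heat exchanger vibration, but only the coupling blockage, the main coupling leak feed directly into the bypass seal failure.

the coupling blockage, the main coupling leak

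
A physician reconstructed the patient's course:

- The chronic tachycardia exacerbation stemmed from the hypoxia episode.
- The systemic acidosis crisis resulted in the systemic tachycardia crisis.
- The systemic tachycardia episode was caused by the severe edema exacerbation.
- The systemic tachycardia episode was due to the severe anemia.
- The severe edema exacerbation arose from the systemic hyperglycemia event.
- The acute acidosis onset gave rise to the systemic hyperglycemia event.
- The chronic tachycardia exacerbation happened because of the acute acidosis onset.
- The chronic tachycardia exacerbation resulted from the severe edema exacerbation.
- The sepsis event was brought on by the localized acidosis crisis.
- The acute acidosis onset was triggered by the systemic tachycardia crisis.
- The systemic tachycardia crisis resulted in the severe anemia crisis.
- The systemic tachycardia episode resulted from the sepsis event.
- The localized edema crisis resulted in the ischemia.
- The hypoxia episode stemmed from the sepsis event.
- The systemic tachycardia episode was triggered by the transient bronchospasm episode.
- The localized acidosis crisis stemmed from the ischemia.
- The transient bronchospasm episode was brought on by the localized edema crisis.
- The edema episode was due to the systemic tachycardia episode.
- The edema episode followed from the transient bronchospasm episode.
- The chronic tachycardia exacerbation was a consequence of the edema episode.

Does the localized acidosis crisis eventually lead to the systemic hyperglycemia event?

The localized acidosis crisis leads to the sepsis event, the hypoxia episode, the systemic tachycardia episode, the edema episode, the chronic tachycardia exacerbation; the systemic hyperglycemia event is not among them.

No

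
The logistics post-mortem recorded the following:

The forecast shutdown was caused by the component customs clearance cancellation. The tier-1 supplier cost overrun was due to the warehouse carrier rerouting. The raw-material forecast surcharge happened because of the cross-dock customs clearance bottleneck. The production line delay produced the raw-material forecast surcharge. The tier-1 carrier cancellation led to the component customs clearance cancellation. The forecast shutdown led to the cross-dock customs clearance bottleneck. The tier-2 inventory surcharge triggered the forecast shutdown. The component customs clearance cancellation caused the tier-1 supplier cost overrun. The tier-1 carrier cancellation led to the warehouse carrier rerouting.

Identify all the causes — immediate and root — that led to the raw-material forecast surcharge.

the component customs clearance cancellation, the cross-dock customs clearance bottleneck, the forecast shutdown, the production line delay, the tier-1 carrier cancellation, the tier-2 inventory surcharge

Immediate causes of the raw-material forecast surcharge: the production line delay, the cross-dock customs clearance bottleneck.
Further upstream: the tier-1 carrier cancellation, the component customs clearance cancellation, the tier-2 inventory surcharge, the forecast shutdown.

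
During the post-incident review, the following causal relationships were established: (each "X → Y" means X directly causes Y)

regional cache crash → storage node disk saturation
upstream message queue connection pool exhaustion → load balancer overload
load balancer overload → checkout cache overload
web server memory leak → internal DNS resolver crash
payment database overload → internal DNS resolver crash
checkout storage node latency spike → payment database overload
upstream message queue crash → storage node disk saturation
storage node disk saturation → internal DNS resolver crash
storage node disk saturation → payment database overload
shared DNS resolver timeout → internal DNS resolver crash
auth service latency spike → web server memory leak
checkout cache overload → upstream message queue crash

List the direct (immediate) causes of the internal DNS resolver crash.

Upstream contributors include the regional cache crash, the upstream message queue connection pool exhaustion, the load balancer overload, the auth service latency spike, the checkout cache overload, the upstream message queue crash, the checkout storage node latency spike, but only the payment database overload, the shared DNS resolver timeout, the storage node disk saturation, the web server memory leak feed directly into the internal DNS resolver crash.

the payment database overload, the shared DNS resolver timeout, the storage node disk saturation, the web server memory leak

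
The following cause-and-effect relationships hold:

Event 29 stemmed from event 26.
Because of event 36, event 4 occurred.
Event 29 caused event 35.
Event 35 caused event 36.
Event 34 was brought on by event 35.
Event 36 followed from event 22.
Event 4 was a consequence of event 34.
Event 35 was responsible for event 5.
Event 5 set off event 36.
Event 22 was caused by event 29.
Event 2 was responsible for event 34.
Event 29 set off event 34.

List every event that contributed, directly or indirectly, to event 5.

event 26, event 29, event 35

Immediate cause of event 5: event 35.
Further upstream: event 26, event 29.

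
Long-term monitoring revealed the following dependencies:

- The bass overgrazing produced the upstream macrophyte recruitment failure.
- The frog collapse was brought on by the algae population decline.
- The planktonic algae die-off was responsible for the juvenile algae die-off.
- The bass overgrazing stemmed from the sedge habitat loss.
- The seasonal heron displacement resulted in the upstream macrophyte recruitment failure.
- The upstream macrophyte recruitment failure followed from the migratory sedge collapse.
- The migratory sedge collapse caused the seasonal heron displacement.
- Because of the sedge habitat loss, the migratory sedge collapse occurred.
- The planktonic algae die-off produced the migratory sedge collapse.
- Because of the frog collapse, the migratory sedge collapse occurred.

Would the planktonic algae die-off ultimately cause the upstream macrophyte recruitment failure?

There is a causal chain: the planktonic algae die-off → the migratory sedge collapse → the upstream macrophyte recruitment failure.

Yes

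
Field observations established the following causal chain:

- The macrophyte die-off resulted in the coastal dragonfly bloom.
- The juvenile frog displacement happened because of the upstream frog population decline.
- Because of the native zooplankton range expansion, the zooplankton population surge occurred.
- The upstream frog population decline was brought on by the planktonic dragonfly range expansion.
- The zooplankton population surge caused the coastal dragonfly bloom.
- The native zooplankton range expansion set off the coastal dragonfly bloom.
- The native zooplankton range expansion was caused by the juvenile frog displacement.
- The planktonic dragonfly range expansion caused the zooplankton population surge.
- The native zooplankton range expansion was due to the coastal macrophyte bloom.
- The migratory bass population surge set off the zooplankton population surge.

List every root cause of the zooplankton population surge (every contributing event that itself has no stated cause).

Tracing upstream from the zooplankton population surge: the zooplankton population surge ← the native zooplankton range expansion ← the coastal macrophyte bloom.
A separate upstream branch: the zooplankton population surge ← the planktonic dragonfly range expansion.
A separate upstream branch: the zooplankton population surge ← the migratory bass population surge.
Each of those chain origins has no stated cause.

the coastal macrophyte bloom, the migratory bass population surge, the planktonic dragonfly range expansion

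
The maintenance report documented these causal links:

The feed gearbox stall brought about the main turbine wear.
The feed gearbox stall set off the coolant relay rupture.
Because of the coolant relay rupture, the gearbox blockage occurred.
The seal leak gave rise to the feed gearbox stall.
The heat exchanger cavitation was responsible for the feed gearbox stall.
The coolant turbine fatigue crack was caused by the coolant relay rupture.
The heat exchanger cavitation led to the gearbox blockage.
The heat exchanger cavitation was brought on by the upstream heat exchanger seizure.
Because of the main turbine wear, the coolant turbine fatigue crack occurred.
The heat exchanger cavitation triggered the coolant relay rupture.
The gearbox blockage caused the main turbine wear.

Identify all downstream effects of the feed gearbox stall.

the coolant relay rupture, the coolant turbine fatigue crack, the gearbox blockage, the main turbine wear

Direct effects: the coolant relay rupture, the main turbine wear.
2 steps out: the gearbox blockage, the coolant turbine fatigue crack.
Not reachable from it: the upstream heat exchanger seizure, the heat exchanger cavitation, the seal leak.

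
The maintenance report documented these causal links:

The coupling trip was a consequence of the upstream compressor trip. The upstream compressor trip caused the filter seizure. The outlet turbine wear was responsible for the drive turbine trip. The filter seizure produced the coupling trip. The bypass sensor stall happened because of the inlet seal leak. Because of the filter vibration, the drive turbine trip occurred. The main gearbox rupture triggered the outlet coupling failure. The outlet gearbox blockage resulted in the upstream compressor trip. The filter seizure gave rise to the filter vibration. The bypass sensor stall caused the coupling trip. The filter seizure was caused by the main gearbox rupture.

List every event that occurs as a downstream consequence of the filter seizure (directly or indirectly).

Direct effects: the filter vibration, the coupling trip.
2 steps out: the drive turbine trip.
Not reachable from it: the main gearbox rupture, the outlet gearbox blockage, the upstream compressor trip, the outlet coupling failure, the outlet turbine wear, the inlet seal leak, the bypass sensor stall.

the coupling trip, the drive turbine trip, the filter vibration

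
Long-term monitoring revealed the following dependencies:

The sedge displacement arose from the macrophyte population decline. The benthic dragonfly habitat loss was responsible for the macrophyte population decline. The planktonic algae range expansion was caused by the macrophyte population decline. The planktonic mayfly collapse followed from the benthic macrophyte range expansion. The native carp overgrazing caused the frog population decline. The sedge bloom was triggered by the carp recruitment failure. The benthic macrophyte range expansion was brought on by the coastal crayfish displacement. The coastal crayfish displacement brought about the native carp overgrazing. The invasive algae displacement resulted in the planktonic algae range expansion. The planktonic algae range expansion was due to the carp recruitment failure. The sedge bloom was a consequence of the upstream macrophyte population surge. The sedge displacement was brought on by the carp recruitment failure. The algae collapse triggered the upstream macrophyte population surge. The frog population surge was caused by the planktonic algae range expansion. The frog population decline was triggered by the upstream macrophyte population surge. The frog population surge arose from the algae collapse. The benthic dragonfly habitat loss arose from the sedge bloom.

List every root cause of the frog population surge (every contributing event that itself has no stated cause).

Tracing upstream from the frog population surge: the frog population surge ← the algae collapse.
A separate upstream branch: the frog population surge ← the planktonic algae range expansion ← the carp recruitment failure.
A separate upstream branch: the frog population surge ← the planktonic algae range expansion ← the invasive algae displacement.
Each of those chain origins has no stated cause.

the algae collapse, the carp recruitment failure, the invasive algae displacement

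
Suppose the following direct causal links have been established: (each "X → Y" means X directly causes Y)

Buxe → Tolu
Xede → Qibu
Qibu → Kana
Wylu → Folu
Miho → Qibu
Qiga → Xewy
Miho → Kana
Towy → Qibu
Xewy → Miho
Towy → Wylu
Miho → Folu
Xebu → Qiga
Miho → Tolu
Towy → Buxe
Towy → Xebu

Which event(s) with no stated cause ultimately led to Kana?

Towy, Xede

Tracing upstream from Kana: Kana ← Qibu ← Towy.
A separate upstream branch: Kana ← Qibu ← Xede.
Each of those chain origins has no stated cause.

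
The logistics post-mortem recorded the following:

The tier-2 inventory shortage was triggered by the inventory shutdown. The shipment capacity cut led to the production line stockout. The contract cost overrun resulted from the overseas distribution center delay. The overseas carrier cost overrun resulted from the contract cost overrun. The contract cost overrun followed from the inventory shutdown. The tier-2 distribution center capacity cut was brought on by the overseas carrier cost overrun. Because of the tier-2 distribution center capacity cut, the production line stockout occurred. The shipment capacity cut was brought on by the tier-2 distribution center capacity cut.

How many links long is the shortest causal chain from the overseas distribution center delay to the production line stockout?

Shortest chain: the overseas distribution center delay → the contract cost overrun → the overseas carrier cost overrun → the tier-2 distribution center capacity cut → the production line stockout.

4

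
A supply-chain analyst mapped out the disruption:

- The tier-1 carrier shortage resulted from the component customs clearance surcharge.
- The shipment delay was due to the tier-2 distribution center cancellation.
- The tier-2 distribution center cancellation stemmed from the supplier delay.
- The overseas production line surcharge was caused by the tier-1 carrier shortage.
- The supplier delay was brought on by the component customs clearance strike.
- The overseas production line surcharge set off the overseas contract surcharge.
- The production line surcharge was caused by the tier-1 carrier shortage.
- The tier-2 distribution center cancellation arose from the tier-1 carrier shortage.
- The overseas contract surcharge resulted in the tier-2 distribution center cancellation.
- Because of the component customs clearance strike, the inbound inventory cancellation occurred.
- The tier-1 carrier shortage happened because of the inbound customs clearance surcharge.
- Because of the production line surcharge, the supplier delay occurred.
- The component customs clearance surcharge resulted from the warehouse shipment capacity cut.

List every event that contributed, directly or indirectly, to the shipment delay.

Immediate cause of the shipment delay: the tier-2 distribution center cancellation.
Further upstream: the component customs clearance strike, the inbound customs clearance surcharge, the warehouse shipment capacity cut, the component customs clearance surcharge, the tier-1 carrier shortage, the production line surcharge, the overseas production line surcharge, the overseas contract surcharge, the supplier delay.

the component customs clearance strike, the component customs clearance surcharge, the inbound customs clearance surcharge, the overseas contract surcharge, the overseas production line surcharge, the production line surcharge, the supplier delay, the tier-1 carrier shortage, the tier-2 distribution center cancellation, the warehouse shipment capacity cut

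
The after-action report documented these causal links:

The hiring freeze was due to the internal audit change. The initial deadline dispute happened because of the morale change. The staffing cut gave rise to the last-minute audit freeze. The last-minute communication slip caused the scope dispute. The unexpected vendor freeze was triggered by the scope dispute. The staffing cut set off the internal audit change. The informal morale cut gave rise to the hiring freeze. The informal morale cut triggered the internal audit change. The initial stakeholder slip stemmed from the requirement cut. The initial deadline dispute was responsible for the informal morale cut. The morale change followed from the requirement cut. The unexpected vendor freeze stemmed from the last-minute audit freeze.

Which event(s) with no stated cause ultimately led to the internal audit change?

Tracing upstream from the internal audit change: the internal audit change ← the staffing cut.
A separate upstream branch: the internal audit change ← the informal morale cut ← the initial deadline dispute ← the morale change ← the requirement cut.
Each of those chain origins has no stated cause.

the requirement cut, the staffing cut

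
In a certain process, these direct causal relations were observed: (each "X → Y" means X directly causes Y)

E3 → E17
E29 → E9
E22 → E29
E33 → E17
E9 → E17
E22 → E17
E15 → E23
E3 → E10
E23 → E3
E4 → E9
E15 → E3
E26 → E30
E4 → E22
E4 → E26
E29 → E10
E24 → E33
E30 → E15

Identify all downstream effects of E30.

E10, E15, E17, E23, E3

Direct effects: E15.
2 steps out: E23, E3.
3 steps out: E10, E17.
Not reachable from it: E4, E26, E22, E29, E24, E9, E33.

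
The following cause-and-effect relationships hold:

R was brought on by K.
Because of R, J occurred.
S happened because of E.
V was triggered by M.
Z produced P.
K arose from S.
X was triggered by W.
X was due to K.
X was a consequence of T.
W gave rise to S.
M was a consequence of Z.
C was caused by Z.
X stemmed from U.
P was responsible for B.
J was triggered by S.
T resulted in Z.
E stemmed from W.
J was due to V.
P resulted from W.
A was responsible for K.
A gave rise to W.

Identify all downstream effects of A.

B, E, J, K, P, R, S, W, X

Direct effects: W, K.
2 steps out: E, S, P, R, X.
3 steps out: B, J.
Not reachable from it: U, T, Z, C, M, V.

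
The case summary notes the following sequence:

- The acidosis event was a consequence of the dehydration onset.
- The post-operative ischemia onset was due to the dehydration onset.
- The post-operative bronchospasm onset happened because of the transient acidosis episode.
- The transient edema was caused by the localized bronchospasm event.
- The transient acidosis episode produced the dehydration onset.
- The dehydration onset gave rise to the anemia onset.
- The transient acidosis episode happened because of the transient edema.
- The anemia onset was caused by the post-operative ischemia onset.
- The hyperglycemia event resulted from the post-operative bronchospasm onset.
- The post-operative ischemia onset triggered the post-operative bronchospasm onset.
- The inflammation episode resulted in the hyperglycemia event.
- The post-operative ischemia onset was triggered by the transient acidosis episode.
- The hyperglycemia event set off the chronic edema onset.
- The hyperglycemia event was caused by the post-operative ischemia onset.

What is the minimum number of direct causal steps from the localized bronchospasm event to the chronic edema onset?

Shortest chain: the localized bronchospasm event → the transient edema → the transient acidosis episode → the post-operative ischemia onset → the hyperglycemia event → the chronic edema onset.

5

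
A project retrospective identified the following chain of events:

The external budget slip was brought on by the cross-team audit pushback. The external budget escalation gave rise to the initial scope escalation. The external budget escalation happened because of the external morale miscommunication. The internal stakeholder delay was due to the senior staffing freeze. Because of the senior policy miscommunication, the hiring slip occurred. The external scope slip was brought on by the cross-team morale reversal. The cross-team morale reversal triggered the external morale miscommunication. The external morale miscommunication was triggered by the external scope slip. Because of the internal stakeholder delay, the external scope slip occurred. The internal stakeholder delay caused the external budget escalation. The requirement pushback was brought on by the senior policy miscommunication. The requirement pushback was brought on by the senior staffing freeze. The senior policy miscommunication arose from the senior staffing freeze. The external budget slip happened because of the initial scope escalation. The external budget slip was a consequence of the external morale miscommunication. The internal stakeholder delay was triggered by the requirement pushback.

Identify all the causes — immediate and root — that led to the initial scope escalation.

the cross-team morale reversal, the external budget escalation, the external morale miscommunication, the external scope slip, the internal stakeholder delay, the requirement pushback, the senior policy miscommunication, the senior staffing freeze

Immediate cause of the initial scope escalation: the external budget escalation.
Further upstream: the senior staffing freeze, the senior policy miscommunication, the requirement pushback, the internal stakeholder delay, the cross-team morale reversal, the external scope slip, the external morale miscommunication.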